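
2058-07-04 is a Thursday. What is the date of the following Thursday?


Current: Thursday
Target: Thursday
Days ahead: 7

Next Thursday: 2058-07-11


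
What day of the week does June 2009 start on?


Target: June 1, 2009
Anchor: Jan 1, 2009. With p = 2009 - 1 = 2008: (p + p//4 - p//100 + p//400) mod 7 = (2008 + 502 - 20 + 5) mod 7 = 2495 mod 7 = 3 -> Thursday (Mon=0 ... Sun=6)
Days before June (Jan-May): 151 days
Weekday index = (3 + 151) mod 7 = 0

Monday


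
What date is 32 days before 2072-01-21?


Start: 2072-01-21, subtract 32 days
Back 21 days from January 21 reaches December 31, 2071 -> 11 left
December 2071: 31 - 11 = 20 -> lands on December 20

Result: 2071-12-20


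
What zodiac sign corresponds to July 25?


Date: July 25
Conventional tropical zodiac dates: Leo from July 23 onward; Virgo starts August 23
July 25 falls within the Leo range

Leo


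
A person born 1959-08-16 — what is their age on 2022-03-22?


Birth: 1959-08-16
Reference: 2022-03-22
Year difference: 2022 - 1959 = 63
Birthday not yet reached in 2022, subtract 1

62 years old


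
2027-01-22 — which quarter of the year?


Month: January (month 1)
Q1: Jan-Mar, Q2: Apr-Jun, Q3: Jul-Sep, Q4: Oct-Dec

Q1


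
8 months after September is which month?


September is month 9
9 + 8 = 17; wrap: 17 - 12 = 5

May


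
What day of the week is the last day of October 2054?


October 2054 has 31 days
Anchor: Jan 1, 2054. With p = 2054 - 1 = 2053: (p + p//4 - p//100 + p//400) mod 7 = (2053 + 513 - 20 + 5) mod 7 = 2551 mod 7 = 3 -> Thursday (Mon=0 ... Sun=6)
Days before October (Jan-Sep): 273; October 1 index = (3 + 273) mod 7 = 3 -> Thursday
Last day offset: 31 - 1 = 30 days
Weekday index = (3 + 30) mod 7 = 5

Saturday, October 31


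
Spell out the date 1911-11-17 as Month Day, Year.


ISO 1911-11-17 parses as year=1911, month=11, day=17
Month 11 -> November

November 17, 1911


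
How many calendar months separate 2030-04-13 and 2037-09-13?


From April 2030 to September 2037
7 years * 12 = 84 months, plus 5 months = 89

89 months


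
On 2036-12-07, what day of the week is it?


Date: December 7, 2036
Anchor: Jan 1, 2036. With p = 2036 - 1 = 2035: (p + p//4 - p//100 + p//400) mod 7 = (2035 + 508 - 20 + 5) mod 7 = 2528 mod 7 = 1 -> Tuesday (Mon=0 ... Sun=6)
Days before December (Jan-Nov): 335; offset = 335 + 7 - 1 = 341
Weekday index = (1 + 341) mod 7 = 6

Day of the week: Sunday


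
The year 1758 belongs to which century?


Century = (year - 1) // 100 + 1
= (1758 - 1) // 100 + 1
= 1757 // 100 + 1
= 17 + 1

18th century


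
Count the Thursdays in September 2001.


September 2001 has 30 days
Anchor: Jan 1, 2001. With p = 2001 - 1 = 2000: (p + p//4 - p//100 + p//400) mod 7 = (2000 + 500 - 20 + 5) mod 7 = 2485 mod 7 = 0 -> Monday (Mon=0 ... Sun=6)
Days before September (Jan-Aug): 243; September 1 index = (0 + 243) mod 7 = 5 -> Saturday
First Thursday is September 6
Thursdays: 6, 13, 20, 27

4 Thursdays


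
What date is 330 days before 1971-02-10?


Start: 1971-02-10, subtract 330 days
Back 10 days from February 10 reaches January 31, 1971 -> 320 left
January 1971 has 31 days -> back to December 31, 1970 -> 289 left
December 1970 has 31 days -> back to November 30, 1970 -> 258 left
November 1970 has 30 days -> back to October 31, 1970 -> 228 left
October 1970 has 31 days -> back to September 30, 1970 -> 197 left
September 1970 has 30 days -> back to August 31, 1970 -> 167 left
August 1970 has 31 days -> back to July 31, 1970 -> 136 left
July 1970 has 31 days -> back to June 30, 1970 -> 105 left
June 1970 has 30 days -> back to May 31, 1970 -> 75 left
May 1970 has 31 days -> back to April 30, 1970 -> 44 left
April 1970 has 30 days -> back to March 31, 1970 -> 14 left
March 1970: 31 - 14 = 17 -> lands on March 17

Result: 1970-03-17


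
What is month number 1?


Month 1 of 12

January


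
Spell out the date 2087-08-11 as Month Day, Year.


ISO 2087-08-11 parses as year=2087, month=08, day=11
Month 8 -> August

August 11, 2087


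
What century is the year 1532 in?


Century = (year - 1) // 100 + 1
= (1532 - 1) // 100 + 1
= 1531 // 100 + 1
= 15 + 1

16th century


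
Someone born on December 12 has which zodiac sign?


Date: December 12
Conventional tropical zodiac dates: Sagittarius from November 22 onward; Capricorn starts December 22
December 12 falls within the Sagittarius range

Sagittarius


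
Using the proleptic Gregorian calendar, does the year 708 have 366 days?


Gregorian leap year rule: divisible by 4, but not by 100, unless also by 400.
708 is divisible by 4 but not 100 -> leap year

Yes


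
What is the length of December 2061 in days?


December 2061

31 days


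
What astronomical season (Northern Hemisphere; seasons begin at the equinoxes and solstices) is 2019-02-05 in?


Date: February 5
Astronomical Winter (approx.; exact equinox/solstice day varies by year): December 21 to March 19
February 5 falls within the Winter window

Winter


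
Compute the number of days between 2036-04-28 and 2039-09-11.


From 2036-04-28 to 2039-09-11
2036-04-28: days before April = 31 + 29 + 31 = 91 (2036 is a leap year); day of year = 91 + 28 = 119
2039-09-11: days before September = 31 + 28 + 31 + 30 + 31 + 30 + 31 + 31 = 243 (2039 is not a leap year); day of year = 243 + 11 = 254
Rest of 2036: 366 - 119 = 247
Full years 2037 (365), 2038 (365): 730
Total = 247 + 730 + 254 = 1231

1231 days


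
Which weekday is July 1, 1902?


Target: July 1, 1902
Anchor: Jan 1, 1902. With p = 1902 - 1 = 1901: (p + p//4 - p//100 + p//400) mod 7 = (1901 + 475 - 19 + 4) mod 7 = 2361 mod 7 = 2 -> Wednesday (Mon=0 ... Sun=6)
Days before July (Jan-Jun): 181 days
Weekday index = (2 + 181) mod 7 = 1

Tuesday


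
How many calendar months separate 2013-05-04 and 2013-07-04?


From May 2013 to July 2013
0 years * 12 = 0 months, plus 2 months = 2

2 months


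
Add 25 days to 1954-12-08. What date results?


Start: 1954-12-08, add 25 days
December 1954 has 31 days: 31 - 8 = 23 days to December 31 -> 2 left
January 1955: 2 <= 31 -> lands on January 2

Result: 1955-01-02


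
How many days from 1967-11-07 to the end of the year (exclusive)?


Day of year: 311 of 365
Remaining = 365 - 311

54 days


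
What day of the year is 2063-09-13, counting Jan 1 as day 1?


Date: September 13, 2063
Days in months 1 through 8: 243
Plus 13 days in September

Day of year: 256


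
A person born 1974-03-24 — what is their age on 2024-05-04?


Birth: 1974-03-24
Reference: 2024-05-04
Year difference: 2024 - 1974 = 50

50 years old


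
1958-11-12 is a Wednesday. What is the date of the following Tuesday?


Current: Wednesday
Target: Tuesday
Days ahead: 6

Next Tuesday: 1958-11-18


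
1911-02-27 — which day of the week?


Date: February 27, 1911
Anchor: Jan 1, 1911. With p = 1911 - 1 = 1910: (p + p//4 - p//100 + p//400) mod 7 = (1910 + 477 - 19 + 4) mod 7 = 2372 mod 7 = 6 -> Sunday (Mon=0 ... Sun=6)
Days before February (Jan): 31; offset = 31 + 27 - 1 = 57
Weekday index = (6 + 57) mod 7 = 0

Day of the week: Monday


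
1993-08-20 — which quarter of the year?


Month: August (month 8)
Q1: Jan-Mar, Q2: Apr-Jun, Q3: Jul-Sep, Q4: Oct-Dec

Q3


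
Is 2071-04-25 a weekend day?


Anchor: Jan 1, 2071. With p = 2071 - 1 = 2070: (p + p//4 - p//100 + p//400) mod 7 = (2070 + 517 - 20 + 5) mod 7 = 2572 mod 7 = 3 -> Thursday (Mon=0 ... Sun=6)
Day of year: 115; offset = 114
Weekday index = (3 + 114) mod 7 = 5 -> Saturday
Weekend days: Saturday, Sunday

Yes


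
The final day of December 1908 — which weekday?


December 1908 has 31 days
Anchor: Jan 1, 1908. With p = 1908 - 1 = 1907: (p + p//4 - p//100 + p//400) mod 7 = (1907 + 476 - 19 + 4) mod 7 = 2368 mod 7 = 2 -> Wednesday (Mon=0 ... Sun=6)
Days before December (Jan-Nov): 335; December 1 index = (2 + 335) mod 7 = 1 -> Tuesday
Last day offset: 31 - 1 = 30 days
Weekday index = (1 + 30) mod 7 = 3

Thursday, December 31


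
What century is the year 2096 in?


Century = (year - 1) // 100 + 1
= (2096 - 1) // 100 + 1
= 2095 // 100 + 1
= 20 + 1

21st century


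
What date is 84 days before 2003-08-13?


Start: 2003-08-13, subtract 84 days
Back 13 days from August 13 reaches July 31, 2003 -> 71 left
July 2003 has 31 days -> back to June 30, 2003 -> 40 left
June 2003 has 30 days -> back to May 31, 2003 -> 10 left
May 2003: 31 - 10 = 21 -> lands on May 21

Result: 2003-05-21


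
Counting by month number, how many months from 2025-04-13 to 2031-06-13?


From April 2025 to June 2031
6 years * 12 = 72 months, plus 2 months = 74

74 months


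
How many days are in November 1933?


November 1933

30 days


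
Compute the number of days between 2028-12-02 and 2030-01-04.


From 2028-12-02 to 2030-01-04
2028-12-02: days before December = 31 + 29 + 31 + 30 + 31 + 30 + 31 + 31 + 30 + 31 + 30 = 335 (2028 is a leap year); day of year = 335 + 2 = 337
2030-01-04: day of year = 4
Rest of 2028: 366 - 337 = 29
Full years 2029 (365): 365
Total = 29 + 365 + 4 = 398

398 days


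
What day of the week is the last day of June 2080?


June 2080 has 30 days
Anchor: Jan 1, 2080. With p = 2080 - 1 = 2079: (p + p//4 - p//100 + p//400) mod 7 = (2079 + 519 - 20 + 5) mod 7 = 2583 mod 7 = 0 -> Monday (Mon=0 ... Sun=6)
Days before June (Jan-May): 152; June 1 index = (0 + 152) mod 7 = 5 -> Saturday
Last day offset: 30 - 1 = 29 days
Weekday index = (5 + 29) mod 7 = 6

Sunday, June 30


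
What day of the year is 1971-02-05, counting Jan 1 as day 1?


Date: February 5, 1971
Days in months 1 through 1: 31
Plus 5 days in February

Day of year: 36


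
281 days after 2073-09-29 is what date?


Start: 2073-09-29, add 281 days
September 2073 has 30 days: 30 - 29 = 1 day to September 30 -> 280 left
October 2073 has 31 days -> 249 left
November 2073 has 30 days -> 219 left
December 2073 has 31 days -> 188 left
January 2074 has 31 days -> 157 left
February 2074 has 28 days -> 129 left
March 2074 has 31 days -> 98 left
April 2074 has 30 days -> 68 left
May 2074 has 31 days -> 37 left
June 2074 has 30 days -> 7 left
July 2074: 7 <= 31 -> lands on July 7

Result: 2074-07-07


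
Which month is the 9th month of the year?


Month 9 of 12

September


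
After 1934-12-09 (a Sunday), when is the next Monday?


Current: Sunday
Target: Monday
Days ahead: 1

Next Monday: 1934-12-10


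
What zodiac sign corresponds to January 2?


Date: January 2
Conventional tropical zodiac dates: Capricorn from December 22 onward; Aquarius starts January 20
January 2 falls within the Capricorn range

Capricorn


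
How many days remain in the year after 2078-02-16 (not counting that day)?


Day of year: 47 of 365
Remaining = 365 - 47

318 days


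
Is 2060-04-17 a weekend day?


Anchor: Jan 1, 2060. With p = 2060 - 1 = 2059: (p + p//4 - p//100 + p//400) mod 7 = (2059 + 514 - 20 + 5) mod 7 = 2558 mod 7 = 3 -> Thursday (Mon=0 ... Sun=6)
Day of year: 108; offset = 107
Weekday index = (3 + 107) mod 7 = 5 -> Saturday
Weekend days: Saturday, Sunday

Yes


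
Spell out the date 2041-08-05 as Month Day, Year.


ISO 2041-08-05 parses as year=2041, month=08, day=05
Month 8 -> August

August 5, 2041


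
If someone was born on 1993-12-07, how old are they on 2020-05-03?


Birth: 1993-12-07
Reference: 2020-05-03
Year difference: 2020 - 1993 = 27
Birthday not yet reached in 2020, subtract 1

26 years old


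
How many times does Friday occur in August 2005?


August 2005 has 31 days
Anchor: Jan 1, 2005. With p = 2005 - 1 = 2004: (p + p//4 - p//100 + p//400) mod 7 = (2004 + 501 - 20 + 5) mod 7 = 2490 mod 7 = 5 -> Saturday (Mon=0 ... Sun=6)
Days before August (Jan-Jul): 212; August 1 index = (5 + 212) mod 7 = 0 -> Monday
First Friday is August 5
Fridays: 5, 12, 19, 26

4 Fridays


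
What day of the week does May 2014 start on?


Target: May 1, 2014
Anchor: Jan 1, 2014. With p = 2014 - 1 = 2013: (p + p//4 - p//100 + p//400) mod 7 = (2013 + 503 - 20 + 5) mod 7 = 2501 mod 7 = 2 -> Wednesday (Mon=0 ... Sun=6)
Days before May (Jan-Apr): 120 days
Weekday index = (2 + 120) mod 7 = 3

Thursday


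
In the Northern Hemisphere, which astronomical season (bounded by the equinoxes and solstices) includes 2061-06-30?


Date: June 30
Astronomical Summer (approx.; exact equinox/solstice day varies by year): June 21 to September 21
June 30 falls within the Summer window

Summer


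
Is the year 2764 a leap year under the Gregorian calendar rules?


Gregorian leap year rule: divisible by 4, but not by 100, unless also by 400.
2764 is divisible by 4 but not 100 -> leap year

Yes


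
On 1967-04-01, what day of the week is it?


Date: April 1, 1967
Anchor: Jan 1, 1967. With p = 1967 - 1 = 1966: (p + p//4 - p//100 + p//400) mod 7 = (1966 + 491 - 19 + 4) mod 7 = 2442 mod 7 = 6 -> Sunday (Mon=0 ... Sun=6)
Days before April (Jan-Mar): 90; offset = 90 + 1 - 1 = 90
Weekday index = (6 + 90) mod 7 = 5

Day of the week: Saturday


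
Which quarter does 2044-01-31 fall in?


Month: January (month 1)
Q1: Jan-Mar, Q2: Apr-Jun, Q3: Jul-Sep, Q4: Oct-Dec

Q1


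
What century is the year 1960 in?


Century = (year - 1) // 100 + 1
= (1960 - 1) // 100 + 1
= 1959 // 100 + 1
= 19 + 1

20th century


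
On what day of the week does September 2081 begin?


Target: September 1, 2081
Anchor: Jan 1, 2081. With p = 2081 - 1 = 2080: (p + p//4 - p//100 + p//400) mod 7 = (2080 + 520 - 20 + 5) mod 7 = 2585 mod 7 = 2 -> Wednesday (Mon=0 ... Sun=6)
Days before September (Jan-Aug): 243 days
Weekday index = (2 + 243) mod 7 = 0

Monday


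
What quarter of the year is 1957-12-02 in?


Month: December (month 12)
Q1: Jan-Mar, Q2: Apr-Jun, Q3: Jul-Sep, Q4: Oct-Dec

Q4


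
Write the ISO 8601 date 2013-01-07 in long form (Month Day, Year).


ISO 2013-01-07 parses as year=2013, month=01, day=07
Month 1 -> January

January 7, 2013


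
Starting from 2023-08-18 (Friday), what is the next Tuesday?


Current: Friday
Target: Tuesday
Days ahead: 4

Next Tuesday: 2023-08-22


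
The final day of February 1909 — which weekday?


February 1909 has 28 days
Anchor: Jan 1, 1909. With p = 1909 - 1 = 1908: (p + p//4 - p//100 + p//400) mod 7 = (1908 + 477 - 19 + 4) mod 7 = 2370 mod 7 = 4 -> Friday (Mon=0 ... Sun=6)
Days before February (Jan): 31; February 1 index = (4 + 31) mod 7 = 0 -> Monday
Last day offset: 28 - 1 = 27 days
Weekday index = (0 + 27) mod 7 = 6

Sunday, February 28


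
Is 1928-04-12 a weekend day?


Anchor: Jan 1, 1928. With p = 1928 - 1 = 1927: (p + p//4 - p//100 + p//400) mod 7 = (1927 + 481 - 19 + 4) mod 7 = 2393 mod 7 = 6 -> Sunday (Mon=0 ... Sun=6)
Day of year: 103; offset = 102
Weekday index = (6 + 102) mod 7 = 3 -> Thursday
Weekend days: Saturday, Sunday

No


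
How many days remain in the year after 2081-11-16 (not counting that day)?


Day of year: 320 of 365
Remaining = 365 - 320

45 days


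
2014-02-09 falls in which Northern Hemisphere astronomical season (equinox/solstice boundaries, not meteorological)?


Date: February 9
Astronomical Winter (approx.; exact equinox/solstice day varies by year): December 21 to March 19
February 9 falls within the Winter window

Winter


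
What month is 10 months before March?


March is month 3
3 - 10 = -7; wrap: -7 + 12 = 5

May


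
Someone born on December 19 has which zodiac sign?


Date: December 19
Conventional tropical zodiac dates: Sagittarius from November 22 onward; Capricorn starts December 22
December 19 falls within the Sagittarius range

Sagittarius


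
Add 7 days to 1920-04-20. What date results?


Start: 1920-04-20, add 7 days
April 1920 has 30 days; 20 + 7 = 27 stays within April

Result: 1920-04-27


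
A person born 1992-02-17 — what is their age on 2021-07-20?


Birth: 1992-02-17
Reference: 2021-07-20
Year difference: 2021 - 1992 = 29

29 years old


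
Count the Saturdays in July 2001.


July 2001 has 31 days
Anchor: Jan 1, 2001. With p = 2001 - 1 = 2000: (p + p//4 - p//100 + p//400) mod 7 = (2000 + 500 - 20 + 5) mod 7 = 2485 mod 7 = 0 -> Monday (Mon=0 ... Sun=6)
Days before July (Jan-Jun): 181; July 1 index = (0 + 181) mod 7 = 6 -> Sunday
First Saturday is July 7
Saturdays: 7, 14, 21, 28

4 Saturdays


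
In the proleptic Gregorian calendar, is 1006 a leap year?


Gregorian leap year rule: divisible by 4, but not by 100, unless also by 400.
1006 is not divisible by 4 -> not a leap year

No


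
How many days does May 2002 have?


May 2002

31 days


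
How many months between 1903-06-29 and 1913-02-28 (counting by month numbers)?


From June 1903 to February 1913
10 years * 12 = 120 months, minus 4 months = 116

116 months


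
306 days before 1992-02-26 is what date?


Start: 1992-02-26, subtract 306 days
Back 26 days from February 26 reaches January 31, 1992 -> 280 left
January 1992 has 31 days -> back to December 31, 1991 -> 249 left
December 1991 has 31 days -> back to November 30, 1991 -> 218 left
November 1991 has 30 days -> back to October 31, 1991 -> 188 left
October 1991 has 31 days -> back to September 30, 1991 -> 157 left
September 1991 has 30 days -> back to August 31, 1991 -> 127 left
August 1991 has 31 days -> back to July 31, 1991 -> 96 left
July 1991 has 31 days -> back to June 30, 1991 -> 65 left
June 1991 has 30 days -> back to May 31, 1991 -> 35 left
May 1991 has 31 days -> back to April 30, 1991 -> 4 left
April 1991: 30 - 4 = 26 -> lands on April 26

Result: 1991-04-26


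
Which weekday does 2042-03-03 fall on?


Date: March 3, 2042
Anchor: Jan 1, 2042. With p = 2042 - 1 = 2041: (p + p//4 - p//100 + p//400) mod 7 = (2041 + 510 - 20 + 5) mod 7 = 2536 mod 7 = 2 -> Wednesday (Mon=0 ... Sun=6)
Days before March (Jan-Feb): 59; offset = 59 + 3 - 1 = 61
Weekday index = (2 + 61) mod 7 = 0

Day of the week: Monday


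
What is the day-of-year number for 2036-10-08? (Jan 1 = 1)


Date: October 8, 2036
Days in months 1 through 9: 274
Plus 8 days in October

Day of year: 282


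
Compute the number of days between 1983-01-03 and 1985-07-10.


From 1983-01-03 to 1985-07-10
1983-01-03: day of year = 3
1985-07-10: days before July = 31 + 28 + 31 + 30 + 31 + 30 = 181 (1985 is not a leap year); day of year = 181 + 10 = 191
Rest of 1983: 365 - 3 = 362
Full years 1984 (366): 366
Total = 362 + 366 + 191 = 919

919 days


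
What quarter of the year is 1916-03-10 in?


Month: March (month 3)
Q1: Jan-Mar, Q2: Apr-Jun, Q3: Jul-Sep, Q4: Oct-Dec

Q1


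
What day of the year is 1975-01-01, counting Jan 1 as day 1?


Date: January 1, 1975
No months before January
Plus 1 days in January

Day of year: 1


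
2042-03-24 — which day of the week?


Date: March 24, 2042
Anchor: Jan 1, 2042. With p = 2042 - 1 = 2041: (p + p//4 - p//100 + p//400) mod 7 = (2041 + 510 - 20 + 5) mod 7 = 2536 mod 7 = 2 -> Wednesday (Mon=0 ... Sun=6)
Days before March (Jan-Feb): 59; offset = 59 + 24 - 1 = 82
Weekday index = (2 + 82) mod 7 = 0

Day of the week: Monday


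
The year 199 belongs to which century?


Century = (year - 1) // 100 + 1
= (199 - 1) // 100 + 1
= 198 // 100 + 1
= 1 + 1

2nd century


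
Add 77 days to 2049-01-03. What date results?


Start: 2049-01-03, add 77 days
January 2049 has 31 days: 31 - 3 = 28 days to January 31 -> 49 left
February 2049 has 28 days -> 21 left
March 2049: 21 <= 31 -> lands on March 21

Result: 2049-03-21


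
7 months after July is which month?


July is month 7
7 + 7 = 14; wrap: 14 - 12 = 2

February


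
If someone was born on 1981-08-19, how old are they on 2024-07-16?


Birth: 1981-08-19
Reference: 2024-07-16
Year difference: 2024 - 1981 = 43
Birthday not yet reached in 2024, subtract 1

42 years old


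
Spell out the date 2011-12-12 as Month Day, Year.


ISO 2011-12-12 parses as year=2011, month=12, day=12
Month 12 -> December

December 12, 2011


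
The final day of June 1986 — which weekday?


June 1986 has 30 days
Anchor: Jan 1, 1986. With p = 1986 - 1 = 1985: (p + p//4 - p//100 + p//400) mod 7 = (1985 + 496 - 19 + 4) mod 7 = 2466 mod 7 = 2 -> Wednesday (Mon=0 ... Sun=6)
Days before June (Jan-May): 151; June 1 index = (2 + 151) mod 7 = 6 -> Sunday
Last day offset: 30 - 1 = 29 days
Weekday index = (6 + 29) mod 7 = 0

Monday, June 30


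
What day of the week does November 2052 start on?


Target: November 1, 2052
Anchor: Jan 1, 2052. With p = 2052 - 1 = 2051: (p + p//4 - p//100 + p//400) mod 7 = (2051 + 512 - 20 + 5) mod 7 = 2548 mod 7 = 0 -> Monday (Mon=0 ... Sun=6)
Days before November (Jan-Oct): 305 days
Weekday index = (0 + 305) mod 7 = 4

Friday


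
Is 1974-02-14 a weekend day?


Anchor: Jan 1, 1974. With p = 1974 - 1 = 1973: (p + p//4 - p//100 + p//400) mod 7 = (1973 + 493 - 19 + 4) mod 7 = 2451 mod 7 = 1 -> Tuesday (Mon=0 ... Sun=6)
Day of year: 45; offset = 44
Weekday index = (1 + 44) mod 7 = 3 -> Thursday
Weekend days: Saturday, Sunday

No


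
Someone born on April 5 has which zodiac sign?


Date: April 5
Conventional tropical zodiac dates: Aries from March 21 onward; Taurus starts April 20
April 5 falls within the Aries range

Aries


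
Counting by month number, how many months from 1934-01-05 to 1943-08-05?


From January 1934 to August 1943
9 years * 12 = 108 months, plus 7 months = 115

115 months


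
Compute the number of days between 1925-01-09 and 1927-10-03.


From 1925-01-09 to 1927-10-03
1925-01-09: day of year = 9
1927-10-03: days before October = 31 + 28 + 31 + 30 + 31 + 30 + 31 + 31 + 30 = 273 (1927 is not a leap year); day of year = 273 + 3 = 276
Rest of 1925: 365 - 9 = 356
Full years 1926 (365): 365
Total = 356 + 365 + 276 = 997

997 days


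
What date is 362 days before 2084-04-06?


Start: 2084-04-06, subtract 362 days
Back 6 days from April 6 reaches March 31, 2084 -> 356 left
March 2084 has 31 days -> back to February 29, 2084 -> 325 left
February 2084 has 29 days -> back to January 31, 2084 -> 296 left
January 2084 has 31 days -> back to December 31, 2083 -> 265 left
December 2083 has 31 days -> back to November 30, 2083 -> 234 left
November 2083 has 30 days -> back to October 31, 2083 -> 204 left
October 2083 has 31 days -> back to September 30, 2083 -> 173 left
September 2083 has 30 days -> back to August 31, 2083 -> 143 left
August 2083 has 31 days -> back to July 31, 2083 -> 112 left
July 2083 has 31 days -> back to June 30, 2083 -> 81 left
June 2083 has 30 days -> back to May 31, 2083 -> 51 left
May 2083 has 31 days -> back to April 30, 2083 -> 20 left
April 2083: 30 - 20 = 10 -> lands on April 10

Result: 2083-04-10


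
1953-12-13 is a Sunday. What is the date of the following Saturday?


Current: Sunday
Target: Saturday
Days ahead: 6

Next Saturday: 1953-12-19


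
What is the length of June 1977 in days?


June 1977

30 days


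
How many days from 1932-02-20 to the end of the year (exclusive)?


Day of year: 51 of 366
Remaining = 366 - 51

315 days


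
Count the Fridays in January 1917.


January 1917 has 31 days
Anchor: Jan 1, 1917. With p = 1917 - 1 = 1916: (p + p//4 - p//100 + p//400) mod 7 = (1916 + 479 - 19 + 4) mod 7 = 2380 mod 7 = 0 -> Monday (Mon=0 ... Sun=6)
January 1 is the anchor itself -> Monday
First Friday is January 5
Fridays: 5, 12, 19, 26

4 Fridays


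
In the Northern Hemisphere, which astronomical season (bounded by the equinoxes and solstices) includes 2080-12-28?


Date: December 28
Astronomical Winter (approx.; exact equinox/solstice day varies by year): December 21 to March 19
December 28 falls within the Winter window

Winter


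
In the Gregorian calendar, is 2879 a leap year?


Gregorian leap year rule: divisible by 4, but not by 100, unless also by 400.
2879 is not divisible by 4 -> not a leap year

No


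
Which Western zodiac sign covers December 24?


Date: December 24
Conventional tropical zodiac dates: Capricorn from December 22 onward; Aquarius starts January 20
December 24 falls within the Capricorn range

Capricorn


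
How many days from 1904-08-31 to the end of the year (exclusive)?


Day of year: 244 of 366
Remaining = 366 - 244

122 days


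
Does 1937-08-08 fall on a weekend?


Anchor: Jan 1, 1937. With p = 1937 - 1 = 1936: (p + p//4 - p//100 + p//400) mod 7 = (1936 + 484 - 19 + 4) mod 7 = 2405 mod 7 = 4 -> Friday (Mon=0 ... Sun=6)
Day of year: 220; offset = 219
Weekday index = (4 + 219) mod 7 = 6 -> Sunday
Weekend days: Saturday, Sunday

Yes


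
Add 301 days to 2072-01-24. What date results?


Start: 2072-01-24, add 301 days
January 2072 has 31 days: 31 - 24 = 7 days to January 31 -> 294 left
February 2072 has 29 days -> 265 left
March 2072 has 31 days -> 234 left
April 2072 has 30 days -> 204 left
May 2072 has 31 days -> 173 left
June 2072 has 30 days -> 143 left
July 2072 has 31 days -> 112 left
August 2072 has 31 days -> 81 left
September 2072 has 30 days -> 51 left
October 2072 has 31 days -> 20 left
November 2072: 20 <= 30 -> lands on November 20

Result: 2072-11-20


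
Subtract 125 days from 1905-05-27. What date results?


Start: 1905-05-27, subtract 125 days
Back 27 days from May 27 reaches April 30, 1905 -> 98 left
April 1905 has 30 days -> back to March 31, 1905 -> 68 left
March 1905 has 31 days -> back to February 28, 1905 -> 37 left
February 1905 has 28 days -> back to January 31, 1905 -> 9 left
January 1905: 31 - 9 = 22 -> lands on January 22

Result: 1905-01-22


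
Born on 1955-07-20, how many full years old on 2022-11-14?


Birth: 1955-07-20
Reference: 2022-11-14
Year difference: 2022 - 1955 = 67

67 years old


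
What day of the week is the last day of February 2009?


February 2009 has 28 days
Anchor: Jan 1, 2009. With p = 2009 - 1 = 2008: (p + p//4 - p//100 + p//400) mod 7 = (2008 + 502 - 20 + 5) mod 7 = 2495 mod 7 = 3 -> Thursday (Mon=0 ... Sun=6)
Days before February (Jan): 31; February 1 index = (3 + 31) mod 7 = 6 -> Sunday
Last day offset: 28 - 1 = 27 days
Weekday index = (6 + 27) mod 7 = 5

Saturday, February 28


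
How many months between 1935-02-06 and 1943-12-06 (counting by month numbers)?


From February 1935 to December 1943
8 years * 12 = 96 months, plus 10 months = 106

106 months


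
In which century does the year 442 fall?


Century = (year - 1) // 100 + 1
= (442 - 1) // 100 + 1
= 441 // 100 + 1
= 4 + 1

5th century


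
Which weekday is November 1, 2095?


Target: November 1, 2095
Anchor: Jan 1, 2095. With p = 2095 - 1 = 2094: (p + p//4 - p//100 + p//400) mod 7 = (2094 + 523 - 20 + 5) mod 7 = 2602 mod 7 = 5 -> Saturday (Mon=0 ... Sun=6)
Days before November (Jan-Oct): 304 days
Weekday index = (5 + 304) mod 7 = 1

Tuesday


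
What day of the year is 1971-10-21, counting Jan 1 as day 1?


Date: October 21, 1971
Days in months 1 through 9: 273
Plus 21 days in October

Day of year: 294


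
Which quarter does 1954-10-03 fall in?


Month: October (month 10)
Q1: Jan-Mar, Q2: Apr-Jun, Q3: Jul-Sep, Q4: Oct-Dec

Q4


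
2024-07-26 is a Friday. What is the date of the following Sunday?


Current: Friday
Target: Sunday
Days ahead: 2

Next Sunday: 2024-07-28


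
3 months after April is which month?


April is month 4
4 + 3 = 7

July


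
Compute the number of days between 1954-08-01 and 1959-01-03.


From 1954-08-01 to 1959-01-03
1954-08-01: days before August = 31 + 28 + 31 + 30 + 31 + 30 + 31 = 212 (1954 is not a leap year); day of year = 212 + 1 = 213
1959-01-03: day of year = 3
Rest of 1954: 365 - 213 = 152
Full years 1955 (365), 1956 (366), 1957 (365), 1958 (365): 1461
Total = 152 + 1461 + 3 = 1616

1616 days


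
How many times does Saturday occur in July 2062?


July 2062 has 31 days
Anchor: Jan 1, 2062. With p = 2062 - 1 = 2061: (p + p//4 - p//100 + p//400) mod 7 = (2061 + 515 - 20 + 5) mod 7 = 2561 mod 7 = 6 -> Sunday (Mon=0 ... Sun=6)
Days before July (Jan-Jun): 181; July 1 index = (6 + 181) mod 7 = 5 -> Saturday
First Saturday is July 1
Saturdays: 1, 8, 15, 22, 29

5 Saturdays


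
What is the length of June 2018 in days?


June 2018

30 days


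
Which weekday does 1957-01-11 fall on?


Date: January 11, 1957
Anchor: Jan 1, 1957. With p = 1957 - 1 = 1956: (p + p//4 - p//100 + p//400) mod 7 = (1956 + 489 - 19 + 4) mod 7 = 2430 mod 7 = 1 -> Tuesday (Mon=0 ... Sun=6)
Days into year = 11 - 1 = 10
Weekday index = (1 + 10) mod 7 = 4

Day of the week: Friday


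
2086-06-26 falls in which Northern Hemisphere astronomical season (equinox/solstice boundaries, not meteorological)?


Date: June 26
Astronomical Summer (approx.; exact equinox/solstice day varies by year): June 21 to September 21
June 26 falls within the Summer window

Summer


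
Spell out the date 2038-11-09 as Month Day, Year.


ISO 2038-11-09 parses as year=2038, month=11, day=09
Month 11 -> November

November 9, 2038


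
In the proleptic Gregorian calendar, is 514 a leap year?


Gregorian leap year rule: divisible by 4, but not by 100, unless also by 400.
514 is not divisible by 4 -> not a leap year

No


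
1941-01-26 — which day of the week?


Date: January 26, 1941
Anchor: Jan 1, 1941. With p = 1941 - 1 = 1940: (p + p//4 - p//100 + p//400) mod 7 = (1940 + 485 - 19 + 4) mod 7 = 2410 mod 7 = 2 -> Wednesday (Mon=0 ... Sun=6)
Days into year = 26 - 1 = 25
Weekday index = (2 + 25) mod 7 = 6

Day of the week: Sunday


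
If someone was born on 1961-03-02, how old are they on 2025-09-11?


Birth: 1961-03-02
Reference: 2025-09-11
Year difference: 2025 - 1961 = 64

64 years old


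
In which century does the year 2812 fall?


Century = (year - 1) // 100 + 1
= (2812 - 1) // 100 + 1
= 2811 // 100 + 1
= 28 + 1

29th century


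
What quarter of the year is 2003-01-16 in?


Month: January (month 1)
Q1: Jan-Mar, Q2: Apr-Jun, Q3: Jul-Sep, Q4: Oct-Dec

Q1


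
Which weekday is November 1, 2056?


Target: November 1, 2056
Anchor: Jan 1, 2056. With p = 2056 - 1 = 2055: (p + p//4 - p//100 + p//400) mod 7 = (2055 + 513 - 20 + 5) mod 7 = 2553 mod 7 = 5 -> Saturday (Mon=0 ... Sun=6)
Days before November (Jan-Oct): 305 days
Weekday index = (5 + 305) mod 7 = 2

Wednesday


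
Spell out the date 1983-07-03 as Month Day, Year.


ISO 1983-07-03 parses as year=1983, month=07, day=03
Month 7 -> July

July 3, 1983


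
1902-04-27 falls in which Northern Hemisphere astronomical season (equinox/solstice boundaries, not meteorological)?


Date: April 27
Astronomical Spring (approx.; exact equinox/solstice day varies by year): March 20 to June 20
April 27 falls within the Spring window

Spring


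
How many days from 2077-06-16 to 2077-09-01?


From 2077-06-16 to 2077-09-01
2077-06-16: days before June = 31 + 28 + 31 + 30 + 31 = 151 (2077 is not a leap year); day of year = 151 + 16 = 167
2077-09-01: days before September = 31 + 28 + 31 + 30 + 31 + 30 + 31 + 31 = 243 (2077 is not a leap year); day of year = 243 + 1 = 244
Same year: 244 - 167 = 77

77 days


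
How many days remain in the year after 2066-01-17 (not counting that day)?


Day of year: 17 of 365
Remaining = 365 - 17

348 days


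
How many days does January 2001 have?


January 2001

31 days


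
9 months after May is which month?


May is month 5
5 + 9 = 14; wrap: 14 - 12 = 2

February


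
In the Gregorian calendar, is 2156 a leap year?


Gregorian leap year rule: divisible by 4, but not by 100, unless also by 400.
2156 is divisible by 4 but not 100 -> leap year

Yes


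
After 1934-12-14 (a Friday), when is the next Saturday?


Current: Friday
Target: Saturday
Days ahead: 1

Next Saturday: 1934-12-15


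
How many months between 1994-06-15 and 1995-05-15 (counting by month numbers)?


From June 1994 to May 1995
1 year * 12 = 12 months, minus 1 month = 11

11 months


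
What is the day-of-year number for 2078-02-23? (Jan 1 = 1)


Date: February 23, 2078
Days in months 1 through 1: 31
Plus 23 days in February

Day of year: 54


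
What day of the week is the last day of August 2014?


August 2014 has 31 days
Anchor: Jan 1, 2014. With p = 2014 - 1 = 2013: (p + p//4 - p//100 + p//400) mod 7 = (2013 + 503 - 20 + 5) mod 7 = 2501 mod 7 = 2 -> Wednesday (Mon=0 ... Sun=6)
Days before August (Jan-Jul): 212; August 1 index = (2 + 212) mod 7 = 4 -> Friday
Last day offset: 31 - 1 = 30 days
Weekday index = (4 + 30) mod 7 = 6

Sunday, August 31


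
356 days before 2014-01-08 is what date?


Start: 2014-01-08, subtract 356 days
Back 8 days from January 8 reaches December 31, 2013 -> 348 left
December 2013 has 31 days -> back to November 30, 2013 -> 317 left
November 2013 has 30 days -> back to October 31, 2013 -> 287 left
October 2013 has 31 days -> back to September 30, 2013 -> 256 left
September 2013 has 30 days -> back to August 31, 2013 -> 226 left
August 2013 has 31 days -> back to July 31, 2013 -> 195 left
July 2013 has 31 days -> back to June 30, 2013 -> 164 left
June 2013 has 30 days -> back to May 31, 2013 -> 134 left
May 2013 has 31 days -> back to April 30, 2013 -> 103 left
April 2013 has 30 days -> back to March 31, 2013 -> 73 left
March 2013 has 31 days -> back to February 28, 2013 -> 42 left
February 2013 has 28 days -> back to January 31, 2013 -> 14 left
January 2013: 31 - 14 = 17 -> lands on January 17

Result: 2013-01-17


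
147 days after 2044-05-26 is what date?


Start: 2044-05-26, add 147 days
May 2044 has 31 days: 31 - 26 = 5 days to May 31 -> 142 left
June 2044 has 30 days -> 112 left
July 2044 has 31 days -> 81 left
August 2044 has 31 days -> 50 left
September 2044 has 30 days -> 20 left
October 2044: 20 <= 31 -> lands on October 20

Result: 2044-10-20


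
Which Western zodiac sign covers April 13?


Date: April 13
Conventional tropical zodiac dates: Aries from March 21 onward; Taurus starts April 20
April 13 falls within the Aries range

Aries


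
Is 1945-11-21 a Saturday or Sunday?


Anchor: Jan 1, 1945. With p = 1945 - 1 = 1944: (p + p//4 - p//100 + p//400) mod 7 = (1944 + 486 - 19 + 4) mod 7 = 2415 mod 7 = 0 -> Monday (Mon=0 ... Sun=6)
Day of year: 325; offset = 324
Weekday index = (0 + 324) mod 7 = 2 -> Wednesday
Weekend days: Saturday, Sunday

No


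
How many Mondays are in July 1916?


July 1916 has 31 days
Anchor: Jan 1, 1916. With p = 1916 - 1 = 1915: (p + p//4 - p//100 + p//400) mod 7 = (1915 + 478 - 19 + 4) mod 7 = 2378 mod 7 = 5 -> Saturday (Mon=0 ... Sun=6)
Days before July (Jan-Jun): 182; July 1 index = (5 + 182) mod 7 = 5 -> Saturday
First Monday is July 3
Mondays: 3, 10, 17, 24, 31

5 Mondays


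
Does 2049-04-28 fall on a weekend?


Anchor: Jan 1, 2049. With p = 2049 - 1 = 2048: (p + p//4 - p//100 + p//400) mod 7 = (2048 + 512 - 20 + 5) mod 7 = 2545 mod 7 = 4 -> Friday (Mon=0 ... Sun=6)
Day of year: 118; offset = 117
Weekday index = (4 + 117) mod 7 = 2 -> Wednesday
Weekend days: Saturday, Sunday

No


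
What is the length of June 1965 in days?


June 1965

30 days


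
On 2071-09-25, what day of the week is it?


Date: September 25, 2071
Anchor: Jan 1, 2071. With p = 2071 - 1 = 2070: (p + p//4 - p//100 + p//400) mod 7 = (2070 + 517 - 20 + 5) mod 7 = 2572 mod 7 = 3 -> Thursday (Mon=0 ... Sun=6)
Days before September (Jan-Aug): 243; offset = 243 + 25 - 1 = 267
Weekday index = (3 + 267) mod 7 = 4

Day of the week: Friday


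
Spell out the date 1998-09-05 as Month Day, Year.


ISO 1998-09-05 parses as year=1998, month=09, day=05
Month 9 -> September

September 5, 1998


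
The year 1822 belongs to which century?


Century = (year - 1) // 100 + 1
= (1822 - 1) // 100 + 1
= 1821 // 100 + 1
= 18 + 1

19th century


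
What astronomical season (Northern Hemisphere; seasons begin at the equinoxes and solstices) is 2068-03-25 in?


Date: March 25
Astronomical Spring (approx.; exact equinox/solstice day varies by year): March 20 to June 20
March 25 falls within the Spring window

Spring


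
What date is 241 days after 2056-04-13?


Start: 2056-04-13, add 241 days
April 2056 has 30 days: 30 - 13 = 17 days to April 30 -> 224 left
May 2056 has 31 days -> 193 left
June 2056 has 30 days -> 163 left
July 2056 has 31 days -> 132 left
August 2056 has 31 days -> 101 left
September 2056 has 30 days -> 71 left
October 2056 has 31 days -> 40 left
November 2056 has 30 days -> 10 left
December 2056: 10 <= 31 -> lands on December 10

Result: 2056-12-10


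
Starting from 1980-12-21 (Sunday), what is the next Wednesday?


Current: Sunday
Target: Wednesday
Days ahead: 3

Next Wednesday: 1980-12-24


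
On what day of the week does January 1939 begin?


Target: January 1, 1939
Anchor: Jan 1, 1939. With p = 1939 - 1 = 1938: (p + p//4 - p//100 + p//400) mod 7 = (1938 + 484 - 19 + 4) mod 7 = 2407 mod 7 = 6 -> Sunday (Mon=0 ... Sun=6)
Offset from anchor: 0 days
Weekday index = (6 + 0) mod 7 = 6

Sunday


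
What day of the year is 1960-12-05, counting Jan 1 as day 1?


Date: December 5, 1960
Days in months 1 through 11: 335
Plus 5 days in December

Day of year: 340


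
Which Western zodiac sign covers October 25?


Date: October 25
Conventional tropical zodiac dates: Scorpio from October 23 onward; Sagittarius starts November 22
October 25 falls within the Scorpio range

Scorpio


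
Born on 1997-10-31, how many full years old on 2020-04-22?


Birth: 1997-10-31
Reference: 2020-04-22
Year difference: 2020 - 1997 = 23
Birthday not yet reached in 2020, subtract 1

22 years old


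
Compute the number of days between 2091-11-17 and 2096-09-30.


From 2091-11-17 to 2096-09-30
2091-11-17: days before November = 31 + 28 + 31 + 30 + 31 + 30 + 31 + 31 + 30 + 31 = 304 (2091 is not a leap year); day of year = 304 + 17 = 321
2096-09-30: days before September = 31 + 29 + 31 + 30 + 31 + 30 + 31 + 31 = 244 (2096 is a leap year); day of year = 244 + 30 = 274
Rest of 2091: 365 - 321 = 44
Full years 2092 (366), 2093 (365), 2094 (365), 2095 (365): 1461
Total = 44 + 1461 + 274 = 1779

1779 days


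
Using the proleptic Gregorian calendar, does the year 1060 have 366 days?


Gregorian leap year rule: divisible by 4, but not by 100, unless also by 400.
1060 is divisible by 4 but not 100 -> leap year

Yes


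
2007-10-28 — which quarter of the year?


Month: October (month 10)
Q1: Jan-Mar, Q2: Apr-Jun, Q3: Jul-Sep, Q4: Oct-Dec

Q4


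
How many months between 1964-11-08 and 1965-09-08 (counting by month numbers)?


From November 1964 to September 1965
1 year * 12 = 12 months, minus 2 months = 10

10 months


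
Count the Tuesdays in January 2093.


January 2093 has 31 days
Anchor: Jan 1, 2093. With p = 2093 - 1 = 2092: (p + p//4 - p//100 + p//400) mod 7 = (2092 + 523 - 20 + 5) mod 7 = 2600 mod 7 = 3 -> Thursday (Mon=0 ... Sun=6)
January 1 is the anchor itself -> Thursday
First Tuesday is January 6
Tuesdays: 6, 13, 20, 27

4 Tuesdays


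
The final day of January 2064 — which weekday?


January 2064 has 31 days
Anchor: Jan 1, 2064. With p = 2064 - 1 = 2063: (p + p//4 - p//100 + p//400) mod 7 = (2063 + 515 - 20 + 5) mod 7 = 2563 mod 7 = 1 -> Tuesday (Mon=0 ... Sun=6)
January 1 is the anchor itself -> Tuesday
Last day offset: 31 - 1 = 30 days
Weekday index = (1 + 30) mod 7 = 3

Thursday, January 31


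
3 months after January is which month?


January is month 1
1 + 3 = 4

April


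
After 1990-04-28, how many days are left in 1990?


Day of year: 118 of 365
Remaining = 365 - 118

247 days


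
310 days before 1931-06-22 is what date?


Start: 1931-06-22, subtract 310 days
Back 22 days from June 22 reaches May 31, 1931 -> 288 left
May 1931 has 31 days -> back to April 30, 1931 -> 257 left
April 1931 has 30 days -> back to March 31, 1931 -> 227 left
March 1931 has 31 days -> back to February 28, 1931 -> 196 left
February 1931 has 28 days -> back to January 31, 1931 -> 168 left
January 1931 has 31 days -> back to December 31, 1930 -> 137 left
December 1930 has 31 days -> back to November 30, 1930 -> 106 left
November 1930 has 30 days -> back to October 31, 1930 -> 76 left
October 1930 has 31 days -> back to September 30, 1930 -> 45 left
September 1930 has 30 days -> back to August 31, 1930 -> 15 left
August 1930: 31 - 15 = 16 -> lands on August 16

Result: 1930-08-16
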